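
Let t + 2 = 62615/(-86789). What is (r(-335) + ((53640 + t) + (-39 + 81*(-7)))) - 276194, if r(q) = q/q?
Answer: -19367982644/86789 ≈ -2.2316e+5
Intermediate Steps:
r(q) = 1
t = -236193/86789 (t = -2 + 62615/(-86789) = -2 + 62615*(-1/86789) = -2 - 62615/86789 = -236193/86789 ≈ -2.7215)
(r(-335) + ((53640 + t) + (-39 + 81*(-7)))) - 276194 = (1 + ((53640 - 236193/86789) + (-39 + 81*(-7)))) - 276194 = (1 + (4655125767/86789 + (-39 - 567))) - 276194 = (1 + (4655125767/86789 - 606)) - 276194 = (1 + 4602531633/86789) - 276194 = 4602618422/86789 - 276194 = -19367982644/86789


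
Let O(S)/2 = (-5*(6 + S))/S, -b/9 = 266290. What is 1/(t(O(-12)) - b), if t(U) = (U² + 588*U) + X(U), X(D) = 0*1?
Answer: 1/2393695 ≈ 4.1776e-7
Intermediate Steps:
X(D) = 0
b = -2396610 (b = -9*266290 = -2396610)
O(S) = 2*(-30 - 5*S)/S (O(S) = 2*((-5*(6 + S))/S) = 2*((-30 - 5*S)/S) = 2*(-30 - 5*S)/S)
t(U) = U² + 588*U (t(U) = (U² + 588*U) + 0 = U² + 588*U)
1/(t(O(-12)) - b) = 1/((-10 - 60/(-12))*(588 + (-10 - 60/(-12))) - 1*(-2396610)) = 1/((-10 - 60*(-1/12))*(588 + (-10 - 60*(-1/12))) + 2396610) = 1/((-10 + 5)*(588 + (-10 + 5)) + 2396610) = 1/(-5*(588 - 5) + 2396610) = 1/(-5*583 + 2396610) = 1/(-2915 + 2396610) = 1/2393695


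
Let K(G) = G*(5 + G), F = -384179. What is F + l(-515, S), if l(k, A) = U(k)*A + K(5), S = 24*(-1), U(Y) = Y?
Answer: -371769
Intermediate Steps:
S = -24
l(k, A) = 50 + A*k (l(k, A) = k*A + 5*(5 + 5) = A*k + 5*10 = A*k + 50 = 50 + A*k)
F + l(-515, S) = -384179 + (50 - 24*(-515)) = -384179 + (50 + 12360) = -384179 + 12410 = -371769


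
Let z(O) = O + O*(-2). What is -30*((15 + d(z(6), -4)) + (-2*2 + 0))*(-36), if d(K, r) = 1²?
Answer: 12960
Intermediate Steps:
z(O) = -O (z(O) = O - 2*O = -O)
d(K, r) = 1
-30*((15 + d(z(6), -4)) + (-2*2 + 0))*(-36) = -30*((15 + 1) + (-2*2 + 0))*(-36) = -30*(16 + (-4 + 0))*(-36) = -30*(16 - 4)*(-36) = -30*12*(-36) = -360*(-36) = 12960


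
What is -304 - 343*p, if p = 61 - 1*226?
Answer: 56291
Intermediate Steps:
p = -165 (p = 61 - 226 = -165)
-304 - 343*p = -304 - 343*(-165) = -304 + 56595 = 56291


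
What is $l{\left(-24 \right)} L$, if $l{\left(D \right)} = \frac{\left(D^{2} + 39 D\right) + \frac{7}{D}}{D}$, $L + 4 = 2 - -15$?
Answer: $\frac{112411}{576} \approx 195.16$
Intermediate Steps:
$L = 13$ ($L = -4 + \left(2 - -15\right) = -4 + \left(2 + 15\right) = -4 + 17 = 13$)
$l{\left(D \right)} = \frac{D^{2} + \frac{7}{D} + 39 D}{D}$
$l{\left(-24 \right)} L = \left(39 - 24 + \frac{7}{576}\right) 13 = \frac{8647}{576} \cdot 13 = \frac{112411}{576}$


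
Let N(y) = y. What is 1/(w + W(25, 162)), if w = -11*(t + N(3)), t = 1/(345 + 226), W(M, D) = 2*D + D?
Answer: 571/258652 ≈ 0.0022076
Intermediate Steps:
W(M, D) = 3*D
t = 1/571 ≈ 0.0017513
w = -18854/571 (w = -11*(1/571 + 3) = -11*1714/571 = -18854/571 ≈ -33.019)
1/(w + W(25, 162)) = 1/(-18854/571 + 3*162) = 1/(-18854/571 + 486) = 1/(258652/571) = 571/258652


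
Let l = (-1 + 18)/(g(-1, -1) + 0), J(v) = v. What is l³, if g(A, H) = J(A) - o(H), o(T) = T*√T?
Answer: 4913/4 - 4913*I/4 ≈ 1228.3 - 1228.3*I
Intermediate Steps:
o(T) = T^(3/2)
g(A, H) = A - H^(3/2)
l = 17*(-1 - I)/2 (l = (-1 + 18)/((-1 - (-1)^(3/2)) + 0) = 17/((-1 - (-1)*I) + 0) = 17/((-1 + I) + 0) = 17/(-1 + I) = 17*((-1 - I)/2) = 17*(-1 - I)/2 ≈ -8.5 - 8.5*I)
l³ = (-17/2 - 17*I/2)³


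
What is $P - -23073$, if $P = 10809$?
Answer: $33882$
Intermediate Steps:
$P - -23073 = 10809 - -23073 = 10809 + 23073 = 33882$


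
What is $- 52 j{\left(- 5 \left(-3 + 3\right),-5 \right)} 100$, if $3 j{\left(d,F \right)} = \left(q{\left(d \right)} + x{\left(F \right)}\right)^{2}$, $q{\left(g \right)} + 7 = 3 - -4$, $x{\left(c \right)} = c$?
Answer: $- \frac{130000}{3} \approx -43333.0$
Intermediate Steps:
$q{\left(g \right)} = 0$ ($q{\left(g \right)} = -7 + \left(3 - -4\right) = -7 + \left(3 + 4\right) = -7 + 7 = 0$)
$j{\left(d,F \right)} = \frac{F^{2}}{3}$ ($j{\left(d,F \right)} = \frac{\left(0 + F\right)^{2}}{3} = \frac{F^{2}}{3}$)
$- 52 j{\left(- 5 \left(-3 + 3\right),-5 \right)} 100 = - 52 \frac{\left(-5\right)^{2}}{3} \cdot 100 = - 52 \cdot \frac{1}{3} \cdot 25 \cdot 100 = \left(-52\right) \frac{25}{3} \cdot 100 = \left(- \frac{1300}{3}\right) 100 = - \frac{130000}{3}$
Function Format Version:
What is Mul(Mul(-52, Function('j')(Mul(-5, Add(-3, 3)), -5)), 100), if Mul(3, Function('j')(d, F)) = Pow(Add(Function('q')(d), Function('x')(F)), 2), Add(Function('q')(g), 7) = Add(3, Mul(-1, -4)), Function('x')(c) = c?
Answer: Rational(-130000, 3) ≈ -43333.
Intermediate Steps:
Function('q')(g) = 0 (Function('q')(g) = Add(-7, Add(3, Mul(-1, -4))) = Add(-7, Add(3, 4)) = Add(-7, 7) = 0)
Function('j')(d, F) = Mul(Rational(1, 3), Pow(F, 2)) (Function('j')(d, F) = Mul(Rational(1, 3), Pow(Add(0, F), 2)) = Mul(Rational(1, 3), Pow(F, 2)))
Mul(Mul(-52, Function('j')(Mul(-5, Add(-3, 3)), -5)), 100) = Mul(Mul(-52, Mul(Rational(1, 3), Pow(-5, 2))), 100) = Mul(Mul(-52, Mul(Rational(1, 3), 25)), 100) = Mul(Mul(-52, Rational(25, 3)), 100) = Mul(Rational(-1300, 3), 100) = Rational(-130000, 3)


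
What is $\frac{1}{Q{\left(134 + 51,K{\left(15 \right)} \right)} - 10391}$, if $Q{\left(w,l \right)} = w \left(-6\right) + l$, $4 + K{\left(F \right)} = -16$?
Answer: $- \frac{1}{11521} \approx -8.6798 \cdot 10^{-5}$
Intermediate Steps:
$K{\left(F \right)} = -20$ ($K{\left(F \right)} = -4 - 16 = -20$)
$Q{\left(w,l \right)} = l - 6 w$ ($Q{\left(w,l \right)} = - 6 w + l = l - 6 w$)
$\frac{1}{Q{\left(134 + 51,K{\left(15 \right)} \right)} - 10391} = \frac{1}{\left(-20 - 6 \left(134 + 51\right)\right) - 10391} = \frac{1}{\left(-20 - 1110\right) + \left(-18749 + 8358\right)} = \frac{1}{\left(-20 - 1110\right) - 10391} = \frac{1}{-1130 - 10391} = \frac{1}{-11521} = - \frac{1}{11521}$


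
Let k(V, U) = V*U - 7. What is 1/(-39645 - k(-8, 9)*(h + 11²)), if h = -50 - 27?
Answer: -1/36169 ≈ -2.7648e-5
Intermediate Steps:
k(V, U) = -7 + U*V (k(V, U) = U*V - 7 = -7 + U*V)
h = -77
1/(-39645 - k(-8, 9)*(h + 11²)) = 1/(-39645 - (-7 + 9*(-8))*(-77 + 11²)) = 1/(-39645 - (-7 - 72)*(-77 + 121)) = 1/(-39645 - (-79)*44) = 1/(-39645 - 1*(-3476)) = 1/(-39645 + 3476) = 1/(-36169) = -1/36169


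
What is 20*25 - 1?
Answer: 499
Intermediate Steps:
20*25 - 1 = 500 - 1 = 499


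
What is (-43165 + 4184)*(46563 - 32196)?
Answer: -560040027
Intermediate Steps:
(-43165 + 4184)*(46563 - 32196) = -38981*14367 = -560040027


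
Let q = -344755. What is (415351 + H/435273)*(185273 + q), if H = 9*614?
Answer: -9610974411900406/145091 ≈ -6.6241e+10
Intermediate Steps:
H = 5526
(415351 + H/435273)*(185273 + q) = (415351 + 5526/435273)*(185273 - 344755) = (415351 + 5526*(1/435273))*(-159482) = (415351 + 1842/145091)*(-159482) = (60263693783/145091)*(-159482) = -9610974411900406/145091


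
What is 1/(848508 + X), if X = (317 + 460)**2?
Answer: 1/1452237 ≈ 6.8859e-7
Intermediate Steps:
X = 603729 (X = 777**2 = 603729)
1/(848508 + X) = 1/(848508 + 603729) = 1/1452237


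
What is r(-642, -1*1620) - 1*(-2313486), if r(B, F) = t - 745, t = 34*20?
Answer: 2313421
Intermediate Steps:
t = 680
r(B, F) = -65 (r(B, F) = 680 - 745 = -65)
r(-642, -1*1620) - 1*(-2313486) = -65 - 1*(-2313486) = -65 + 2313486 = 2313421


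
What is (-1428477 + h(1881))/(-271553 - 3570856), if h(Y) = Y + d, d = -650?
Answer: 1427246/3842409 ≈ 0.37145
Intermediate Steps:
h(Y) = -650 + Y (h(Y) = Y - 650 = -650 + Y)
(-1428477 + h(1881))/(-271553 - 3570856) = (-1428477 + (-650 + 1881))/(-271553 - 3570856) = (-1428477 + 1231)/(-3842409) = -1427246*(-1/3842409) = 1427246/3842409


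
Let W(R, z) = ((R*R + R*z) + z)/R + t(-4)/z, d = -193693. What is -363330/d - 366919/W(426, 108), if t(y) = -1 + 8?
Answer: -543473395236666/793589856029 ≈ -684.83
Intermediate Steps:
t(y) = 7
W(R, z) = 7/z + (z + R² + R*z)/R (W(R, z) = ((R*R + R*z) + z)/R + 7/z = ((R² + R*z) + z)/R + 7/z = (z + R² + R*z)/R + 7/z = 7/z + (z + R² + R*z)/R)
-363330/d - 366919/W(426, 108) = -363330/(-193693) - 366919/(426 + 108 + 7/108 + 108/426) = -363330*(-1/193693) - 366919/(426 + 108 + 7*(1/108) + 108*(1/426)) = 363330/193693 - 366919/(426 + 108 + 7/108 + 18/71) = 363330/193693 - 366919/4097153/7668 = 363330/193693 - 366919*7668/4097153 = 363330/193693 - 2813534892/4097153 = -543473395236666/793589856029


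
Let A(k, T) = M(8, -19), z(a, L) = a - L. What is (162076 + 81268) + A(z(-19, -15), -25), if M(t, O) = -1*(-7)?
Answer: 243351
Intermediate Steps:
M(t, O) = 7
A(k, T) = 7
(162076 + 81268) + A(z(-19, -15), -25) = (162076 + 81268) + 7 = 243344 + 7 = 243351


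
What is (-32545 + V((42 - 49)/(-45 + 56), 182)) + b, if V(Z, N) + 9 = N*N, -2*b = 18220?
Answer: -8540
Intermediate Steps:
b = -9110 (b = -½*18220 = -9110)
V(Z, N) = -9 + N² (V(Z, N) = -9 + N*N = -9 + N²)
(-32545 + V((42 - 49)/(-45 + 56), 182)) + b = (-32545 + (-9 + 182²)) - 9110 = (-32545 + (-9 + 33124)) - 9110 = (-32545 + 33115) - 9110 = 570 - 9110 = -8540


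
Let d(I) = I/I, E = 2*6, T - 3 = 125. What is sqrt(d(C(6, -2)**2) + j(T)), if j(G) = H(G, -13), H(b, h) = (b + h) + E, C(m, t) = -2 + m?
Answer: 8*sqrt(2) ≈ 11.314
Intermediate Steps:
T = 128 (T = 3 + 125 = 128)
E = 12
H(b, h) = 12 + b + h (H(b, h) = (b + h) + 12 = 12 + b + h)
d(I) = 1
j(G) = -1 + G (j(G) = 12 + G - 13 = -1 + G)
sqrt(d(C(6, -2)**2) + j(T)) = sqrt(1 + (-1 + 128)) = sqrt(1 + 127) = sqrt(128) = 8*sqrt(2)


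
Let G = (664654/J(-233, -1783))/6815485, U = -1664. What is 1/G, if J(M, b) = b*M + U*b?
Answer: 23052362505235/664654 ≈ 3.4683e+7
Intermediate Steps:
J(M, b) = -1664*b + M*b (J(M, b) = b*M - 1664*b = M*b - 1664*b = -1664*b + M*b)
G = 664654/23052362505235 (G = (664654/((-1783*(-1664 - 233))))/6815485 = (664654/((-1783*(-1897))))*(1/6815485) = (664654/3382351)*(1/6815485) = 664654/23052362505235 ≈ 2.8832e-8)
1/G = 1/(664654/23052362505235) = 23052362505235/664654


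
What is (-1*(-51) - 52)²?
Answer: 1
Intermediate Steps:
(-1*(-51) - 52)² = (51 - 52)² = (-1)² = 1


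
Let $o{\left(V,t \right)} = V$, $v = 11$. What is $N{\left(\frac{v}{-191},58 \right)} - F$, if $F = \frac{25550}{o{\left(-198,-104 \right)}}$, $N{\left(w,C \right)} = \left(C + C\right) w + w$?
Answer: $\frac{2312612}{18909} \approx 122.3$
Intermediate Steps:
$N{\left(w,C \right)} = w + 2 C w$ ($N{\left(w,C \right)} = 2 C w + w = w + 2 C w$)
$F = - \frac{12775}{99}$ ($F = \frac{25550}{-198} = 25550 \left(- \frac{1}{198}\right) = - \frac{12775}{99} \approx -129.04$)
$N{\left(\frac{v}{-191},58 \right)} - F = \frac{11}{-191} \left(1 + 2 \cdot 58\right) - - \frac{12775}{99} = 11 \left(- \frac{1}{191}\right) \left(1 + 116\right) + \frac{12775}{99} = \left(- \frac{11}{191}\right) 117 + \frac{12775}{99} = - \frac{1287}{191} + \frac{12775}{99} = \frac{2312612}{18909}$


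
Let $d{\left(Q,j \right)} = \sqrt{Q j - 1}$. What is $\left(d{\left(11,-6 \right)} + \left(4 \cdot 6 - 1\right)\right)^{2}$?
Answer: $\left(23 + i \sqrt{67}\right)^{2} \approx 462.0 + 376.53 i$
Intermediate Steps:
$d{\left(Q,j \right)} = \sqrt{-1 + Q j}$
$\left(d{\left(11,-6 \right)} + \left(4 \cdot 6 - 1\right)\right)^{2} = \left(\sqrt{-1 + 11 \left(-6\right)} + \left(4 \cdot 6 - 1\right)\right)^{2} = \left(\sqrt{-1 - 66} + \left(24 - 1\right)\right)^{2} = \left(\sqrt{-67} + 23\right)^{2} = \left(i \sqrt{67} + 23\right)^{2} = \left(23 + i \sqrt{67}\right)^{2}$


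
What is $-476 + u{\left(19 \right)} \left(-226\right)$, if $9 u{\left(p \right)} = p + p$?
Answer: $- \frac{12872}{9} \approx -1430.2$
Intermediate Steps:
$u{\left(p \right)} = \frac{2 p}{9}$ ($u{\left(p \right)} = \frac{p + p}{9} = \frac{2 p}{9}$)
$-476 + u{\left(19 \right)} \left(-226\right) = -476 + \frac{2}{9} \cdot 19 \left(-226\right) = -476 + \frac{38}{9} \left(-226\right) = -476 - \frac{8588}{9} = - \frac{12872}{9}$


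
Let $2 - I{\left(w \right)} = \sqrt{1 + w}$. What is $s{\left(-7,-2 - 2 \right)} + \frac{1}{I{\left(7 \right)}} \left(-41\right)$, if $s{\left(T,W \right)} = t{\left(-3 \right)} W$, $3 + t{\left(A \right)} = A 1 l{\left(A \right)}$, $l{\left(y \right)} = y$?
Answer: $- \frac{7}{2} + \frac{41 \sqrt{2}}{2} \approx 25.491$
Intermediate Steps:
$t{\left(A \right)} = -3 + A^{2}$ ($t{\left(A \right)} = -3 + A 1 A = -3 + A A = -3 + A^{2}$)
$I{\left(w \right)} = 2 - \sqrt{1 + w}$
$s{\left(T,W \right)} = 6 W$ ($s{\left(T,W \right)} = \left(-3 + \left(-3\right)^{2}\right) W = \left(-3 + 9\right) W = 6 W$)
$s{\left(-7,-2 - 2 \right)} + \frac{1}{I{\left(7 \right)}} \left(-41\right) = 6 \left(-2 - 2\right) + \frac{1}{2 - \sqrt{1 + 7}} \left(-41\right) = 6 \left(-4\right) + \frac{1}{2 - \sqrt{8}} \left(-41\right) = -24 + \frac{1}{2 - 2 \sqrt{2}} \left(-41\right) = -24 - \frac{41}{2 - 2 \sqrt{2}}$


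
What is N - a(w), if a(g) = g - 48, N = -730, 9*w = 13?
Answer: -6151/9 ≈ -683.44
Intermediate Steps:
w = 13/9 (w = (⅑)*13 = 13/9 ≈ 1.4444)
a(g) = -48 + g
N - a(w) = -730 - (-48 + 13/9) = -730 - 1*(-419/9) = -730 + 419/9 = -6151/9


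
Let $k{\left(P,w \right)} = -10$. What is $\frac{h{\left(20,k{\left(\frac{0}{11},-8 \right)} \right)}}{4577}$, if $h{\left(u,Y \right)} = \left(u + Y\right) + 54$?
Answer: $\frac{64}{4577} \approx 0.013983$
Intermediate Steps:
$h{\left(u,Y \right)} = 54 + Y + u$ ($h{\left(u,Y \right)} = \left(Y + u\right) + 54 = 54 + Y + u$)
$\frac{h{\left(20,k{\left(\frac{0}{11},-8 \right)} \right)}}{4577} = \frac{54 - 10 + 20}{4577} = 64 \cdot \frac{1}{4577} = \frac{64}{4577}$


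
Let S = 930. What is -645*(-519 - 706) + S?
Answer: 791055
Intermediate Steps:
-645*(-519 - 706) + S = -645*(-519 - 706) + 930 = -645*(-1225) + 930 = 790125 + 930 = 791055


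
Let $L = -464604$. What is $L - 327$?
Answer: $-464931$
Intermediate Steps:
$L - 327 = -464604 - 327 = -464931$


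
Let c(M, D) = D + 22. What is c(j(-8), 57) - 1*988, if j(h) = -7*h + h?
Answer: -909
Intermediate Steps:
j(h) = -6*h
c(M, D) = 22 + D
c(j(-8), 57) - 1*988 = (22 + 57) - 1*988 = 79 - 988 = -909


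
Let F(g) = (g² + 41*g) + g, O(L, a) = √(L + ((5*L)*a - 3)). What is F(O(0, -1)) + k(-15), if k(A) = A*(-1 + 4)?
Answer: -48 + 42*I*√3 ≈ -48.0 + 72.746*I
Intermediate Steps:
k(A) = 3*A (k(A) = A*3 = 3*A)
O(L, a) = √(-3 + L + 5*L*a) (O(L, a) = √(L + (5*L*a - 3)) = √(L + (-3 + 5*L*a)) = √(-3 + L + 5*L*a))
F(g) = g² + 42*g
F(O(0, -1)) + k(-15) = √(-3 + 0 + 5*0*(-1))*(42 + √(-3 + 0 + 5*0*(-1))) + 3*(-15) = √(-3 + 0 + 0)*(42 + √(-3 + 0 + 0)) - 45 = √(-3)*(42 + √(-3)) - 45 = (I*√3)*(42 + I*√3) - 45 = I*√3*(42 + I*√3) - 45 = -45 + I*√3*(42 + I*√3)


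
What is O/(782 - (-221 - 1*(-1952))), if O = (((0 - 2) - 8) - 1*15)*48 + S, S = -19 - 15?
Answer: 1234/949 ≈ 1.3003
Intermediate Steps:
S = -34
O = -1234 (O = (((0 - 2) - 8) - 1*15)*48 - 34 = ((-2 - 8) - 15)*48 - 34 = (-10 - 15)*48 - 34 = -25*48 - 34 = -1200 - 34 = -1234)
O/(782 - (-221 - 1*(-1952))) = -1234/(782 - (-221 - 1*(-1952))) = -1234/(782 - (-221 + 1952)) = -1234/(782 - 1*1731) = -1234/(782 - 1731) = -1234/(-949) = -1234*(-1/949) = 1234/949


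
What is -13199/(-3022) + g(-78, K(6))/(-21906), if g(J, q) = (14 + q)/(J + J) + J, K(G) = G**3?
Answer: 11285721155/2581797348 ≈ 4.3713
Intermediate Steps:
g(J, q) = J + (14 + q)/(2*J) (g(J, q) = (14 + q)/((2*J)) + J = (14 + q)*(1/(2*J)) + J = (14 + q)/(2*J) + J = J + (14 + q)/(2*J))
-13199/(-3022) + g(-78, K(6))/(-21906) = -13199/(-3022) + ((7 + (-78)**2 + (1/2)*6**3)/(-78))/(-21906) = -13199*(-1/3022) - (7 + 6084 + (1/2)*216)/78*(-1/21906) = 13199/3022 - (7 + 6084 + 108)/78*(-1/21906) = 13199/3022 - 1/78*6199*(-1/21906) = 13199/3022 - 6199/78*(-1/21906) = 13199/3022 + 6199/1708668 = 11285721155/2581797348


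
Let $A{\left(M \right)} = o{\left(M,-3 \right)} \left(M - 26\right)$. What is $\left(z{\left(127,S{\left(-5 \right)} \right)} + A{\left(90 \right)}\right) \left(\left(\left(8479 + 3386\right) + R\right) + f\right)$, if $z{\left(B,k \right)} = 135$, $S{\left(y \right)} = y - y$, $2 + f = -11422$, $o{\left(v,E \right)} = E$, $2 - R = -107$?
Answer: $-31350$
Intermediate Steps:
$R = 109$ ($R = 2 - -107 = 2 + 107 = 109$)
$f = -11424$ ($f = -2 - 11422 = -11424$)
$S{\left(y \right)} = 0$
$A{\left(M \right)} = 78 - 3 M$ ($A{\left(M \right)} = - 3 \left(M - 26\right) = - 3 \left(-26 + M\right) = 78 - 3 M$)
$\left(z{\left(127,S{\left(-5 \right)} \right)} + A{\left(90 \right)}\right) \left(\left(\left(8479 + 3386\right) + R\right) + f\right) = \left(135 + \left(78 - 270\right)\right) \left(\left(\left(8479 + 3386\right) + 109\right) - 11424\right) = \left(135 + \left(78 - 270\right)\right) \left(\left(11865 + 109\right) - 11424\right) = \left(135 - 192\right) \left(11974 - 11424\right) = \left(-57\right) 550 = -31350$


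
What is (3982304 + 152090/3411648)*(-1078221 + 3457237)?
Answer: 2020114617318758957/213228 ≈ 9.4740e+12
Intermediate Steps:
(3982304 + 152090/3411648)*(-1078221 + 3457237) = (3982304 + 152090*(1/3411648))*2379016 = (3982304 + 76045/1705824)*2379016 = (6793109814541/1705824)*2379016 = 2020114617318758957/213228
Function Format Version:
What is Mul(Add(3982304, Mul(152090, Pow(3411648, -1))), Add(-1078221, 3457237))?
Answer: Rational(2020114617318758957, 213228) ≈ 9.4740e+12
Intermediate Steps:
Mul(Add(3982304, Mul(152090, Pow(3411648, -1))), Add(-1078221, 3457237)) = Mul(Add(3982304, Mul(152090, Rational(1, 3411648))), 2379016) = Mul(Add(3982304, Rational(76045, 1705824)), 2379016) = Mul(Rational(6793109814541, 1705824), 2379016) = Rational(2020114617318758957, 213228)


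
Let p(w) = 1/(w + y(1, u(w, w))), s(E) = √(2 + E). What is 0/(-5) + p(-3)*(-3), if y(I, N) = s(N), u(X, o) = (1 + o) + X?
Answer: ¾ + I*√3/4 ≈ 0.75 + 0.43301*I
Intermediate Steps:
u(X, o) = 1 + X + o
y(I, N) = √(2 + N)
p(w) = 1/(w + √(3 + 2*w)) (p(w) = 1/(w + √(2 + (1 + w + w))) = 1/(w + √(2 + (1 + 2*w))) = 1/(w + √(3 + 2*w)))
0/(-5) + p(-3)*(-3) = 0/(-5) - 3/(-3 + √(3 + 2*(-3))) = 0*(-⅕) - 3/(-3 + √(3 - 6)) = 0 - 3/(-3 + √(-3)) = 0 - 3/(-3 + I*√3) = -3/(-3 + I*√3)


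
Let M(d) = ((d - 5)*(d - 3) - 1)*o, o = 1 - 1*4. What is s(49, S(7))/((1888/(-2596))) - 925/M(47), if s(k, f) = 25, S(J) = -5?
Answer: -1516375/44328 ≈ -34.208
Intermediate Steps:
o = -3 (o = 1 - 4 = -3)
M(d) = 3 - 3*(-5 + d)*(-3 + d) (M(d) = ((d - 5)*(d - 3) - 1)*(-3) = ((-5 + d)*(-3 + d) - 1)*(-3) = (-1 + (-5 + d)*(-3 + d))*(-3) = 3 - 3*(-5 + d)*(-3 + d))
s(49, S(7))/((1888/(-2596))) - 925/M(47) = 25/((1888/(-2596))) - 925/(-42 - 3*47² + 24*47) = 25/((1888*(-1/2596))) - 925/(-42 - 3*2209 + 1128) = 25/(-8/11) - 925/(-42 - 6627 + 1128) = 25*(-11/8) - 925/(-5541) = -275/8 - 925*(-1/5541) = -275/8 + 925/5541 = -1516375/44328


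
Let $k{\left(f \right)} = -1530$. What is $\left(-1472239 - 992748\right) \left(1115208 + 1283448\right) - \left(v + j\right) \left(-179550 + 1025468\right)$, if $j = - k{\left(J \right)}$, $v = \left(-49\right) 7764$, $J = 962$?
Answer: $-5592132451764$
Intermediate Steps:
$v = -380436$
$j = 1530$ ($j = \left(-1\right) \left(-1530\right) = 1530$)
$\left(-1472239 - 992748\right) \left(1115208 + 1283448\right) - \left(v + j\right) \left(-179550 + 1025468\right) = \left(-1472239 - 992748\right) \left(1115208 + 1283448\right) - \left(-380436 + 1530\right) \left(-179550 + 1025468\right) = \left(-2464987\right) 2398656 - \left(-378906\right) 845918 = -5912655857472 - -320523405708 = -5912655857472 + 320523405708 = -5592132451764$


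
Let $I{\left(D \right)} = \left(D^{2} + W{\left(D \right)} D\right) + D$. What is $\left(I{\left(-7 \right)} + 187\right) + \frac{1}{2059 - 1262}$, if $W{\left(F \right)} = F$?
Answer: $\frac{221567}{797} \approx 278.0$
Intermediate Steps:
$I{\left(D \right)} = D + 2 D^{2}$ ($I{\left(D \right)} = \left(D^{2} + D D\right) + D = \left(D^{2} + D^{2}\right) + D = 2 D^{2} + D = D + 2 D^{2}$)
$\left(I{\left(-7 \right)} + 187\right) + \frac{1}{2059 - 1262} = \left(- 7 \left(1 + 2 \left(-7\right)\right) + 187\right) + \frac{1}{2059 - 1262} = \left(- 7 \left(1 - 14\right) + 187\right) + \frac{1}{797} = \left(\left(-7\right) \left(-13\right) + 187\right) + \frac{1}{797} = \left(91 + 187\right) + \frac{1}{797} = 278 + \frac{1}{797} = \frac{221567}{797}$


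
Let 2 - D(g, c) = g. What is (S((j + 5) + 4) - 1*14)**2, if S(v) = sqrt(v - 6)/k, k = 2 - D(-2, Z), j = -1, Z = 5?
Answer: (28 + sqrt(2))**2/4 ≈ 216.30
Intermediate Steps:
D(g, c) = 2 - g
k = -2 (k = 2 - (2 - 1*(-2)) = 2 - (2 + 2) = 2 - 1*4 = 2 - 4 = -2)
S(v) = -sqrt(-6 + v)/2 (S(v) = sqrt(v - 6)/(-2) = sqrt(-6 + v)*(-1/2) = -sqrt(-6 + v)/2)
(S((j + 5) + 4) - 1*14)**2 = (-sqrt(-6 + ((-1 + 5) + 4))/2 - 1*14)**2 = (-sqrt(-6 + (4 + 4))/2 - 14)**2 = (-sqrt(-6 + 8)/2 - 14)**2 = (-sqrt(2)/2 - 14)**2 = (-14 - sqrt(2)/2)**2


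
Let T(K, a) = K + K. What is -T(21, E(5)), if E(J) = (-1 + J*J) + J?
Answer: -42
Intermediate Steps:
E(J) = -1 + J + J² (E(J) = (-1 + J²) + J = -1 + J + J²)
T(K, a) = 2*K
-T(21, E(5)) = -2*21 = -1*42 = -42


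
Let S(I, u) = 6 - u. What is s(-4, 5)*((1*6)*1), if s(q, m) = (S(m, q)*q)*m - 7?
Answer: -1242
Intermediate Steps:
s(q, m) = -7 + m*q*(6 - q) (s(q, m) = ((6 - q)*q)*m - 7 = (q*(6 - q))*m - 7 = m*q*(6 - q) - 7 = -7 + m*q*(6 - q))
s(-4, 5)*((1*6)*1) = (-7 - 1*5*(-4)*(-6 - 4))*((1*6)*1) = (-7 - 1*5*(-4)*(-10))*(6*1) = (-7 - 200)*6 = -207*6 = -1242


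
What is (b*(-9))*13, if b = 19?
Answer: -2223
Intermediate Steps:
(b*(-9))*13 = (19*(-9))*13 = -171*13 = -2223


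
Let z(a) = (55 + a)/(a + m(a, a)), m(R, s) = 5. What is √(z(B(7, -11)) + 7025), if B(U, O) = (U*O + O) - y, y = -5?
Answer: √10685571/39 ≈ 83.817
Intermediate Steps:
B(U, O) = 5 + O + O*U (B(U, O) = (U*O + O) - 1*(-5) = (O*U + O) + 5 = (O + O*U) + 5 = 5 + O + O*U)
z(a) = (55 + a)/(5 + a) (z(a) = (55 + a)/(a + 5) = (55 + a)/(5 + a))
√(z(B(7, -11)) + 7025) = √((55 + (5 - 11 - 11*7))/(5 + (5 - 11 - 11*7)) + 7025) = √((55 + (5 - 11 - 77))/(5 + (5 - 11 - 77)) + 7025) = √((55 - 83)/(5 - 83) + 7025) = √(-28/(-78) + 7025) = √(-1/78*(-28) + 7025) = √(14/39 + 7025) = √(273989/39) = √10685571/39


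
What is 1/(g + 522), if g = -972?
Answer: -1/450 ≈ -0.0022222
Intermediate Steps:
1/(g + 522) = 1/(-972 + 522) = 1/(-450) = -1/450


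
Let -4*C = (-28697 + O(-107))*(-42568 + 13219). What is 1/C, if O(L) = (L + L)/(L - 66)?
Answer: -692/145699207083 ≈ -4.7495e-9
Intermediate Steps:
O(L) = 2*L/(-66 + L) (O(L) = (2*L)/(-66 + L) = 2*L/(-66 + L))
C = -145699207083/692 (C = -(-28697 + 2*(-107)/(-66 - 107))*(-42568 + 13219)/4 = -(-28697 + 2*(-107)/(-173))*(-29349)/4 = -(-28697 + 2*(-107)*(-1/173))*(-29349)/4 = -(-28697 + 214/173)*(-29349)/4 = -(-4964367)*(-29349)/692 = -¼*145699207083/173 = -145699207083/692 ≈ -2.1055e+8)
1/C = 1/(-145699207083/692) = -692/145699207083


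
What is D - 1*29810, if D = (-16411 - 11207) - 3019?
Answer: -60447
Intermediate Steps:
D = -30637 (D = -27618 - 3019 = -30637)
D - 1*29810 = -30637 - 1*29810 = -30637 - 29810 = -60447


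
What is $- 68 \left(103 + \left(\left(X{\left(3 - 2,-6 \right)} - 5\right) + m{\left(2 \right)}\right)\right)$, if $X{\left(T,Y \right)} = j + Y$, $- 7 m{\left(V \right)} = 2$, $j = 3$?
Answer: $- \frac{45084}{7} \approx -6440.6$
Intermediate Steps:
$m{\left(V \right)} = - \frac{2}{7}$ ($m{\left(V \right)} = \left(- \frac{1}{7}\right) 2 = - \frac{2}{7}$)
$X{\left(T,Y \right)} = 3 + Y$
$- 68 \left(103 + \left(\left(X{\left(3 - 2,-6 \right)} - 5\right) + m{\left(2 \right)}\right)\right) = - 68 \left(103 + \left(\left(\left(3 - 6\right) - 5\right) - \frac{2}{7}\right)\right) = - 68 \left(103 - \frac{58}{7}\right) = \left(-68\right) \frac{663}{7} = - \frac{45084}{7}$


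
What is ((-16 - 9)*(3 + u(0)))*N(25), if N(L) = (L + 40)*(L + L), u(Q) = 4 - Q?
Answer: -568750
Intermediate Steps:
N(L) = 2*L*(40 + L) (N(L) = (40 + L)*(2*L) = 2*L*(40 + L))
((-16 - 9)*(3 + u(0)))*N(25) = ((-16 - 9)*(3 + (4 - 1*0)))*(2*25*(40 + 25)) = (-25*(3 + (4 + 0)))*(2*25*65) = -25*(3 + 4)*3250 = -25*7*3250 = -175*3250 = -568750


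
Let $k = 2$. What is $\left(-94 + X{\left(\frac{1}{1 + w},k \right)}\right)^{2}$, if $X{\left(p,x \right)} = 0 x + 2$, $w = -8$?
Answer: $8464$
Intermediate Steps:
$X{\left(p,x \right)} = 2$ ($X{\left(p,x \right)} = 0 + 2 = 2$)
$\left(-94 + X{\left(\frac{1}{1 + w},k \right)}\right)^{2} = \left(-94 + 2\right)^{2} = \left(-92\right)^{2} = 8464$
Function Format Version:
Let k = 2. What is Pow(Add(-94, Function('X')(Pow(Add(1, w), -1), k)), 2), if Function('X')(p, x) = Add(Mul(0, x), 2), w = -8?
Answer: 8464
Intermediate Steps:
Function('X')(p, x) = 2 (Function('X')(p, x) = Add(0, 2) = 2)
Pow(Add(-94, Function('X')(Pow(Add(1, w), -1), k)), 2) = Pow(Add(-94, 2), 2) = Pow(-92, 2) = 8464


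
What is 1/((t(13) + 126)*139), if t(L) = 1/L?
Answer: 13/227821 ≈ 5.7062e-5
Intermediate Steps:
1/((t(13) + 126)*139) = 1/((1/13 + 126)*139) = 1/((1639/13)*139) = 1/(227821/13) = 13/227821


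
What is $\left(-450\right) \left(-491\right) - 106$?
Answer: $220844$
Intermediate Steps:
$\left(-450\right) \left(-491\right) - 106 = 220950 - 106 = 220844$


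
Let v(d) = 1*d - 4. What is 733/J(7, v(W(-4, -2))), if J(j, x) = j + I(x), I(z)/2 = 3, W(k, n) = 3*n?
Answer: 733/13 ≈ 56.385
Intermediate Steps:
I(z) = 6 (I(z) = 2*3 = 6)
v(d) = -4 + d (v(d) = d - 4 = -4 + d)
J(j, x) = 6 + j (J(j, x) = j + 6 = 6 + j)
733/J(7, v(W(-4, -2))) = 733/(6 + 7) = 733/13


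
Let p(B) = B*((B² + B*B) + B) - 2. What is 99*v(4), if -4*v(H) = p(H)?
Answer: -7029/2 ≈ -3514.5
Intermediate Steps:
p(B) = -2 + B*(B + 2*B²) (p(B) = B*((B² + B²) + B) - 2 = B*(2*B² + B) - 2 = B*(B + 2*B²) - 2 = -2 + B*(B + 2*B²))
v(H) = ½ - H³/2 - H²/4 (v(H) = -(-2 + H² + 2*H³)/4 = ½ - H³/2 - H²/4)
99*v(4) = 99*(½ - ½*4³ - ¼*4²) = 99*(½ - ½*64 - ¼*16) = 99*(½ - 32 - 4) = 99*(-71/2) = -7029/2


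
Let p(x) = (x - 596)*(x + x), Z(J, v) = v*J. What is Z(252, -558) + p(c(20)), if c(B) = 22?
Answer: -165872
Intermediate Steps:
Z(J, v) = J*v
p(x) = 2*x*(-596 + x) (p(x) = (-596 + x)*(2*x) = 2*x*(-596 + x))
Z(252, -558) + p(c(20)) = 252*(-558) + 2*22*(-596 + 22) = -140616 + 2*22*(-574) = -140616 - 25256 = -165872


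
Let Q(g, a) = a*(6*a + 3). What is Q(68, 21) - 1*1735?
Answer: 974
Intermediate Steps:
Q(g, a) = a*(3 + 6*a)
Q(68, 21) - 1*1735 = 3*21*(1 + 2*21) - 1*1735 = 3*21*(1 + 42) - 1735 = 3*21*43 - 1735 = 2709 - 1735 = 974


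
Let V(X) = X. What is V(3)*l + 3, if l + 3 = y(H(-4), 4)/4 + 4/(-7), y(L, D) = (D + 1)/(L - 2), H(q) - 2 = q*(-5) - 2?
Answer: -1261/168 ≈ -7.5060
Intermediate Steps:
H(q) = -5*q (H(q) = 2 + (q*(-5) - 2) = 2 + (-5*q - 2) = 2 + (-2 - 5*q) = -5*q)
y(L, D) = (1 + D)/(-2 + L)
l = -1765/504 (l = -3 + (((1 + 4)/(-2 - 5*(-4)))/4 + 4/(-7)) = -3 + ((5/(-2 + 20))*(¼) + 4*(-⅐)) = -3 + ((5/18)*(¼) - 4/7) = -3 + (5/72 - 4/7) = -3 - 253/504 = -1765/504 ≈ -3.5020)
V(3)*l + 3 = 3*(-1765/504) + 3 = -1765/168 + 3 = -1261/168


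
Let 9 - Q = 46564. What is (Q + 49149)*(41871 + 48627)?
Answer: 234751812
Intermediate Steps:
Q = -46555 (Q = 9 - 1*46564 = 9 - 46564 = -46555)
(Q + 49149)*(41871 + 48627) = (-46555 + 49149)*(41871 + 48627) = 2594*90498 = 234751812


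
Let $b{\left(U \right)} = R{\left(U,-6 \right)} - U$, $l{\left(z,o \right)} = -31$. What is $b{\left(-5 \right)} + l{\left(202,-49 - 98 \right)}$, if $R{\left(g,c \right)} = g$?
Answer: $-31$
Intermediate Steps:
$b{\left(U \right)} = 0$ ($b{\left(U \right)} = U - U = 0$)
$b{\left(-5 \right)} + l{\left(202,-49 - 98 \right)} = 0 - 31 = -31$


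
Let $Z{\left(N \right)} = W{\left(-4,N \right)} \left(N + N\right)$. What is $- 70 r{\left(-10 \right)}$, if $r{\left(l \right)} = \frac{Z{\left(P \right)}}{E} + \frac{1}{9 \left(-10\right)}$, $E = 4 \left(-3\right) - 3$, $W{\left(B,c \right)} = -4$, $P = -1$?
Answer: $\frac{343}{9} \approx 38.111$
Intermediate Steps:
$E = -15$ ($E = -12 - 3 = -15$)
$Z{\left(N \right)} = - 8 N$ ($Z{\left(N \right)} = - 4 \left(N + N\right) = - 4 \cdot 2 N = - 8 N$)
$r{\left(l \right)} = - \frac{49}{90}$ ($r{\left(l \right)} = \frac{\left(-8\right) \left(-1\right)}{-15} + \frac{1}{9 \left(-10\right)} = 8 \left(- \frac{1}{15}\right) + \frac{1}{9} \left(- \frac{1}{10}\right) = - \frac{8}{15} - \frac{1}{90} = - \frac{49}{90}$)
$- 70 r{\left(-10 \right)} = \left(-70\right) \left(- \frac{49}{90}\right) = \frac{343}{9}$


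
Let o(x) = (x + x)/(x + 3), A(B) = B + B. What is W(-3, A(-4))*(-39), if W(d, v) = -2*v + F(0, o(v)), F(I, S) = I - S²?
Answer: -5616/25 ≈ -224.64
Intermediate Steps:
A(B) = 2*B
o(x) = 2*x/(3 + x) (o(x) = (2*x)/(3 + x) = 2*x/(3 + x))
W(d, v) = -2*v - 4*v²/(3 + v)² (W(d, v) = -2*v + (0 - (2*v/(3 + v))²) = -2*v + (0 - 4*v²/(3 + v)²) = -2*v - 4*v²/(3 + v)²)
W(-3, A(-4))*(-39) = (-4*(-4) - 4*(2*(-4))²/(3 + 2*(-4))²)*(-39) = (-2*(-8) - 4*(-8)²/(3 - 8)²)*(-39) = (16 - 4*64/(-5)²)*(-39) = (16 - 4*64*1/25)*(-39) = (16 - 256/25)*(-39) = (144/25)*(-39) = -5616/25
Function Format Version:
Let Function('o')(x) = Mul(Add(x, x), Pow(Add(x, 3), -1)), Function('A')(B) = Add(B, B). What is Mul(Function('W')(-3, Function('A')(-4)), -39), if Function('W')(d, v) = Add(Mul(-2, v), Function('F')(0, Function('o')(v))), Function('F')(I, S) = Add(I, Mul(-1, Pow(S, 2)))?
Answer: Rational(-5616, 25) ≈ -224.64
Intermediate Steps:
Function('A')(B) = Mul(2, B)
Function('o')(x) = Mul(2, x, Pow(Add(3, x), -1)) (Function('o')(x) = Mul(Mul(2, x), Pow(Add(3, x), -1)) = Mul(2, x, Pow(Add(3, x), -1)))
Function('W')(d, v) = Add(Mul(-2, v), Mul(-4, Pow(v, 2), Pow(Add(3, v), -2))) (Function('W')(d, v) = Add(Mul(-2, v), Add(0, Mul(-1, Pow(Mul(2, v, Pow(Add(3, v), -1)), 2)))) = Add(Mul(-2, v), Add(0, Mul(-1, Mul(4, Pow(v, 2), Pow(Add(3, v), -2))))) = Add(Mul(-2, v), Add(0, Mul(-4, Pow(v, 2), Pow(Add(3, v), -2)))) = Add(Mul(-2, v), Mul(-4, Pow(v, 2), Pow(Add(3, v), -2))))
Mul(Function('W')(-3, Function('A')(-4)), -39) = Mul(Add(Mul(-2, Mul(2, -4)), Mul(-4, Pow(Mul(2, -4), 2), Pow(Add(3, Mul(2, -4)), -2))), -39) = Mul(Add(Mul(-2, -8), Mul(-4, Pow(-8, 2), Pow(Add(3, -8), -2))), -39) = Mul(Add(16, Mul(-4, 64, Pow(-5, -2))), -39) = Mul(Add(16, Mul(-4, 64, Rational(1, 25))), -39) = Mul(Add(16, Rational(-256, 25)), -39) = Mul(Rational(144, 25), -39) = Rational(-5616, 25)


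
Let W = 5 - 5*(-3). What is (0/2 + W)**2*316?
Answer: 126400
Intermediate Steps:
W = 20 (W = 5 + 15 = 20)
(0/2 + W)**2*316 = (0/2 + 20)**2*316 = (0*(1/2) + 20)**2*316 = (0 + 20)**2*316 = 20**2*316 = 400*316 = 126400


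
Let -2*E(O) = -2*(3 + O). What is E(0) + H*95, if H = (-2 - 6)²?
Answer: 6083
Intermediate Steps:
E(O) = 3 + O (E(O) = -(-1)*(3 + O) = -(-6 - 2*O)/2 = 3 + O)
H = 64 (H = (-8)² = 64)
E(0) + H*95 = (3 + 0) + 64*95 = 3 + 6080 = 6083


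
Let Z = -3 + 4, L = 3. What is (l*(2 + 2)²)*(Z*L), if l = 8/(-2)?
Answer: -192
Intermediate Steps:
l = -4 (l = 8*(-½) = -4)
Z = 1
(l*(2 + 2)²)*(Z*L) = (-4*(2 + 2)²)*(1*3) = -4*4²*3 = -4*16*3 = -64*3 = -192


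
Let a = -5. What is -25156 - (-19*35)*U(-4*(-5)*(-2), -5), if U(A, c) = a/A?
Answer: -200583/8 ≈ -25073.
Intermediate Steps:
U(A, c) = -5/A
-25156 - (-19*35)*U(-4*(-5)*(-2), -5) = -25156 - (-19*35)*(-5/(-4*(-5)*(-2))) = -25156 - (-665)*(-5/(20*(-2))) = -25156 - (-665)*(-5/(-40)) = -25156 - (-665)*(-5*(-1/40)) = -25156 - (-665)/8 = -25156 - 1*(-665/8) = -25156 + 665/8 = -200583/8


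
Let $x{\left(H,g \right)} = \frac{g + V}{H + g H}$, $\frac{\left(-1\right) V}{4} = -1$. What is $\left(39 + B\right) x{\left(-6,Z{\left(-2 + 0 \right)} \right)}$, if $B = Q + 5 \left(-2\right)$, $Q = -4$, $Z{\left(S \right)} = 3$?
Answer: $- \frac{175}{24} \approx -7.2917$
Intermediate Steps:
$V = 4$ ($V = \left(-4\right) \left(-1\right) = 4$)
$x{\left(H,g \right)} = \frac{4 + g}{H + H g}$ ($x{\left(H,g \right)} = \frac{g + 4}{H + g H} = \frac{4 + g}{H + H g}$)
$B = -14$ ($B = -4 + 5 \left(-2\right) = -4 - 10 = -14$)
$\left(39 + B\right) x{\left(-6,Z{\left(-2 + 0 \right)} \right)} = \left(39 - 14\right) \frac{4 + 3}{\left(-6\right) \left(1 + 3\right)} = 25 \left(\left(- \frac{1}{6}\right) \frac{1}{4} \cdot 7\right) = 25 \left(- \frac{7}{24}\right) = - \frac{175}{24}$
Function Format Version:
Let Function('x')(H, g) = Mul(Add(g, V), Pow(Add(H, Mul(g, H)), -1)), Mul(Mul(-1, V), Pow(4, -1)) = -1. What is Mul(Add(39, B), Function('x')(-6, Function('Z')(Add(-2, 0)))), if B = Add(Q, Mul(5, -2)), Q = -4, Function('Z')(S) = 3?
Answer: Rational(-175, 24) ≈ -7.2917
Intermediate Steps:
V = 4 (V = Mul(-4, -1) = 4)
Function('x')(H, g) = Mul(Pow(Add(H, Mul(H, g)), -1), Add(4, g)) (Function('x')(H, g) = Mul(Add(g, 4), Pow(Add(H, Mul(g, H)), -1)) = Mul(Add(4, g), Pow(Add(H, Mul(H, g)), -1)) = Mul(Pow(Add(H, Mul(H, g)), -1), Add(4, g)))
B = -14 (B = Add(-4, Mul(5, -2)) = Add(-4, -10) = -14)
Mul(Add(39, B), Function('x')(-6, Function('Z')(Add(-2, 0)))) = Mul(Add(39, -14), Mul(Pow(-6, -1), Pow(Add(1, 3), -1), Add(4, 3))) = Mul(25, Mul(Rational(-1, 6), Pow(4, -1), 7)) = Mul(25, Mul(Rational(-1, 6), Rational(1, 4), 7)) = Mul(25, Rational(-7, 24)) = Rational(-175, 24)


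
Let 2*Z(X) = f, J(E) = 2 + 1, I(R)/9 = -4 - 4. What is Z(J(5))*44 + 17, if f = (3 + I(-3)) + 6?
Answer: -1369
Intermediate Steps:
I(R) = -72 (I(R) = 9*(-4 - 4) = 9*(-8) = -72)
J(E) = 3
f = -63 (f = (3 - 72) + 6 = -69 + 6 = -63)
Z(X) = -63/2 (Z(X) = (½)*(-63) = -63/2)
Z(J(5))*44 + 17 = -63/2*44 + 17 = -1386 + 17 = -1369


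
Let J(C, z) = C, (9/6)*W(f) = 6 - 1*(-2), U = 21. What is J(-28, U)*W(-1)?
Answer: -448/3 ≈ -149.33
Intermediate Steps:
W(f) = 16/3 (W(f) = 2*(6 - 1*(-2))/3 = 2*(6 + 2)/3 = (⅔)*8 = 16/3)
J(-28, U)*W(-1) = -28*16/3 = -448/3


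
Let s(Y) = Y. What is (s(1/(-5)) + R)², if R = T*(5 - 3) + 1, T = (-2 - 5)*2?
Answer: 18496/25 ≈ 739.84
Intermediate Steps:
T = -14 (T = -7*2 = -14)
R = -27 (R = -14*(5 - 3) + 1 = -14*2 + 1 = -28 + 1 = -27)
(s(1/(-5)) + R)² = (1/(-5) - 27)² = (-⅕ - 27)² = (-136/5)² = 18496/25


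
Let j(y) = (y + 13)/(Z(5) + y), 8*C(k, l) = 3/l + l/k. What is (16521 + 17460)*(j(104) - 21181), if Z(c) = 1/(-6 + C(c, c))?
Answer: -2167056652638/3011 ≈ -7.1971e+8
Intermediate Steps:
C(k, l) = 3/(8*l) + l/(8*k) (C(k, l) = (3/l + l/k)/8 = 3/(8*l) + l/(8*k))
Z(c) = 1/(-47/8 + 3/(8*c)) (Z(c) = 1/(-6 + (3/(8*c) + c/(8*c))) = 1/(-6 + (3/(8*c) + ⅛)) = 1/(-6 + (⅛ + 3/(8*c))) = 1/(-47/8 + 3/(8*c)))
j(y) = (13 + y)/(-5/29 + y) (j(y) = (y + 13)/(8*5/(3 - 47*5) + y) = (13 + y)/(8*5/(3 - 235) + y) = (13 + y)/(8*5/(-232) + y) = (13 + y)/(8*5*(-1/232) + y) = (13 + y)/(-5/29 + y))
(16521 + 17460)*(j(104) - 21181) = (16521 + 17460)*(29*(13 + 104)/(-5 + 29*104) - 21181) = 33981*(29*117/(-5 + 3016) - 21181) = 33981*(29*117/3011 - 21181) = 33981*(29*(1/3011)*117 - 21181) = 33981*(3393/3011 - 21181) = 33981*(-63772598/3011) = -2167056652638/3011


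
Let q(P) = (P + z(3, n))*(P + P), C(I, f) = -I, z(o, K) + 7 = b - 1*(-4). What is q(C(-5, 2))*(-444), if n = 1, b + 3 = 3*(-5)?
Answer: 71040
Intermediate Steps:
b = -18 (b = -3 + 3*(-5) = -3 - 15 = -18)
z(o, K) = -21 (z(o, K) = -7 + (-18 - 1*(-4)) = -7 + (-18 + 4) = -7 - 14 = -21)
q(P) = 2*P*(-21 + P) (q(P) = (P - 21)*(P + P) = (-21 + P)*(2*P) = 2*P*(-21 + P))
q(C(-5, 2))*(-444) = (2*(-1*(-5))*(-21 - 1*(-5)))*(-444) = (2*5*(-21 + 5))*(-444) = (2*5*(-16))*(-444) = -160*(-444) = 71040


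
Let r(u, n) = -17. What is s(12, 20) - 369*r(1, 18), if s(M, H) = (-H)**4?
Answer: 166273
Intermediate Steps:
s(M, H) = H**4
s(12, 20) - 369*r(1, 18) = 20**4 - 369*(-17) = 160000 + 6273 = 166273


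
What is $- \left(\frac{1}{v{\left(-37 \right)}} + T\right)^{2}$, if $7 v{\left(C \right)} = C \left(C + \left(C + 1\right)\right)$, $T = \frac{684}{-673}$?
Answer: $- \frac{3395812329529}{3304298679529} \approx -1.0277$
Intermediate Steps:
$T = - \frac{684}{673}$ ($T = 684 \left(- \frac{1}{673}\right) = - \frac{684}{673} \approx -1.0163$)
$v{\left(C \right)} = \frac{C \left(1 + 2 C\right)}{7}$ ($v{\left(C \right)} = \frac{C \left(C + \left(C + 1\right)\right)}{7} = \frac{C \left(C + \left(1 + C\right)\right)}{7} = \frac{C \left(1 + 2 C\right)}{7}$)
$- \left(\frac{1}{v{\left(-37 \right)}} + T\right)^{2} = - \left(\frac{1}{\frac{1}{7} \left(-37\right) \left(1 + 2 \left(-37\right)\right)} - \frac{684}{673}\right)^{2} = - \left(\frac{1}{\frac{1}{7} \left(-37\right) \left(1 - 74\right)} - \frac{684}{673}\right)^{2} = - \left(\frac{1}{\frac{1}{7} \left(-37\right) \left(-73\right)} - \frac{684}{673}\right)^{2} = - \left(\frac{1}{\frac{2701}{7}} - \frac{684}{673}\right)^{2} = - \left(\frac{7}{2701} - \frac{684}{673}\right)^{2} = - \left(- \frac{1842773}{1817773}\right)^{2} = \left(-1\right) \frac{3395812329529}{3304298679529} = - \frac{3395812329529}{3304298679529}$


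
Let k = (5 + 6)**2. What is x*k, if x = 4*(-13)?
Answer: -6292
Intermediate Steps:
k = 121 (k = 11**2 = 121)
x = -52
x*k = -52*121 = -6292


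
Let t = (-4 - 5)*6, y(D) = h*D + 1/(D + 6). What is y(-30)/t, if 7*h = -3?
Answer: -2153/9072 ≈ -0.23732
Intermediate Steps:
h = -3/7 (h = (⅐)*(-3) = -3/7 ≈ -0.42857)
y(D) = 1/(6 + D) - 3*D/7 (y(D) = -3*D/7 + 1/(D + 6) = -3*D/7 + 1/(6 + D) = 1/(6 + D) - 3*D/7)
t = -54 (t = -9*6 = -54)
y(-30)/t = ((7 - 18*(-30) - 3*(-30)²)/(7*(6 - 30)))/(-54) = ((⅐)*(7 + 540 - 3*900)/(-24))*(-1/54) = ((⅐)*(-1/24)*(7 + 540 - 2700))*(-1/54) = ((⅐)*(-1/24)*(-2153))*(-1/54) = (2153/168)*(-1/54) = -2153/9072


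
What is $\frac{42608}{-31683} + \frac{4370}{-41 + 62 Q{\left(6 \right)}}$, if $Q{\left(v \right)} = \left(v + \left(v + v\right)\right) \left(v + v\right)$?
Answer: $- \frac{430404698}{422999733} \approx -1.0175$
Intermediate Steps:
$Q{\left(v \right)} = 6 v^{2}$ ($Q{\left(v \right)} = \left(v + 2 v\right) 2 v = 3 v 2 v = 6 v^{2}$)
$\frac{42608}{-31683} + \frac{4370}{-41 + 62 Q{\left(6 \right)}} = \frac{42608}{-31683} + \frac{4370}{-41 + 62 \cdot 6 \cdot 6^{2}} = 42608 \left(- \frac{1}{31683}\right) + \frac{4370}{-41 + 62 \cdot 6 \cdot 36} = - \frac{42608}{31683} + \frac{4370}{-41 + 62 \cdot 216} = - \frac{42608}{31683} + \frac{4370}{-41 + 13392} = - \frac{42608}{31683} + \frac{4370}{13351} = - \frac{430404698}{422999733}$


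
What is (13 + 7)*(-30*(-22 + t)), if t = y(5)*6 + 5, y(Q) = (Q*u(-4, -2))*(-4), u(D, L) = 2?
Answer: 154200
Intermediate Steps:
y(Q) = -8*Q (y(Q) = (Q*2)*(-4) = (2*Q)*(-4) = -8*Q)
t = -235 (t = -8*5*6 + 5 = -40*6 + 5 = -240 + 5 = -235)
(13 + 7)*(-30*(-22 + t)) = (13 + 7)*(-30*(-22 - 235)) = 20*(-30*(-257)) = 20*7710 = 154200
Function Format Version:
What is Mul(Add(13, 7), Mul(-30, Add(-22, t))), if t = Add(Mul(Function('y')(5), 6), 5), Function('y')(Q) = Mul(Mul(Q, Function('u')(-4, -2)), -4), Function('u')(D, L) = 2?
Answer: 154200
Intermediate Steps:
Function('y')(Q) = Mul(-8, Q) (Function('y')(Q) = Mul(Mul(Q, 2), -4) = Mul(Mul(2, Q), -4) = Mul(-8, Q))
t = -235 (t = Add(Mul(Mul(-8, 5), 6), 5) = Add(Mul(-40, 6), 5) = Add(-240, 5) = -235)
Mul(Add(13, 7), Mul(-30, Add(-22, t))) = Mul(Add(13, 7), Mul(-30, Add(-22, -235))) = Mul(20, Mul(-30, -257)) = Mul(20, 7710) = 154200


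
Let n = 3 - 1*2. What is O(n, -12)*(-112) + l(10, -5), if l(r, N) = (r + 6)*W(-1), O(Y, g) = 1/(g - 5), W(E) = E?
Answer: -160/17 ≈ -9.4118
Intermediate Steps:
n = 1 (n = 3 - 2 = 1)
O(Y, g) = 1/(-5 + g)
l(r, N) = -6 - r (l(r, N) = (r + 6)*(-1) = (6 + r)*(-1) = -6 - r)
O(n, -12)*(-112) + l(10, -5) = -112/(-5 - 12) + (-6 - 1*10) = -112/(-17) + (-6 - 10) = -1/17*(-112) - 16 = 112/17 - 16 = -160/17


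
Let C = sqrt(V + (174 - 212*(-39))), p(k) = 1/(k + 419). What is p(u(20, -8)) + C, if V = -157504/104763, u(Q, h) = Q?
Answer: 1/439 + sqrt(92636865247146)/104763 ≈ 91.875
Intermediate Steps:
V = -157504/104763 (V = -157504*1/104763 = -157504/104763 ≈ -1.5034)
p(k) = 1/(419 + k)
C = sqrt(92636865247146)/104763 (C = sqrt(-157504/104763 + (174 - 212*(-39))) = sqrt(-157504/104763 + (174 + 8268)) = sqrt(-157504/104763 + 8442) = sqrt(884251742/104763) = sqrt(92636865247146)/104763 ≈ 91.872)
p(u(20, -8)) + C = 1/(419 + 20) + sqrt(92636865247146)/104763 = 1/439 + sqrt(92636865247146)/104763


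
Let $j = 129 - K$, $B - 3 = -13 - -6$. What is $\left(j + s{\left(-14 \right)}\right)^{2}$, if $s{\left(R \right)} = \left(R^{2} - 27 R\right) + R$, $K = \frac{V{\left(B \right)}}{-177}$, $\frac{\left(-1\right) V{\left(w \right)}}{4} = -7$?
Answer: $\frac{14879364361}{31329} \approx 4.7494 \cdot 10^{5}$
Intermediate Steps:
$B = -4$ ($B = 3 - 7 = -4$)
$V{\left(w \right)} = 28$ ($V{\left(w \right)} = \left(-4\right) \left(-7\right) = 28$)
$K = - \frac{28}{177}$ ($K = \frac{28}{-177} = 28 \left(- \frac{1}{177}\right) = - \frac{28}{177} \approx -0.15819$)
$s{\left(R \right)} = R^{2} - 26 R$
$j = \frac{22861}{177}$ ($j = 129 - - \frac{28}{177} = 129 + \frac{28}{177} = \frac{22861}{177} \approx 129.16$)
$\left(j + s{\left(-14 \right)}\right)^{2} = \left(\frac{22861}{177} - 14 \left(-26 - 14\right)\right)^{2} = \left(\frac{22861}{177} - -560\right)^{2} = \left(\frac{22861}{177} + 560\right)^{2} = \left(\frac{121981}{177}\right)^{2} = \frac{14879364361}{31329}$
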